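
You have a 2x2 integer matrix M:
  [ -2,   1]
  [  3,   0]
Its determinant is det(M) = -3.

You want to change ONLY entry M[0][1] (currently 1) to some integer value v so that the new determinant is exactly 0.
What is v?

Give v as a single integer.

det is linear in entry M[0][1]: det = old_det + (v - 1) * C_01
Cofactor C_01 = -3
Want det = 0: -3 + (v - 1) * -3 = 0
  (v - 1) = 3 / -3 = -1
  v = 1 + (-1) = 0

Answer: 0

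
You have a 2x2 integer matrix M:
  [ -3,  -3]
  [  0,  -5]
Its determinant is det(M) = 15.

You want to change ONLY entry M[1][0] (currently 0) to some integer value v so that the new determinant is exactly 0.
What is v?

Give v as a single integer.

Answer: -5

Derivation:
det is linear in entry M[1][0]: det = old_det + (v - 0) * C_10
Cofactor C_10 = 3
Want det = 0: 15 + (v - 0) * 3 = 0
  (v - 0) = -15 / 3 = -5
  v = 0 + (-5) = -5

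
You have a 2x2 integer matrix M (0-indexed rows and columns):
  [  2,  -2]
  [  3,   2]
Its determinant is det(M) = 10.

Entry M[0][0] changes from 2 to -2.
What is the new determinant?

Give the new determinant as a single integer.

Answer: 2

Derivation:
det is linear in row 0: changing M[0][0] by delta changes det by delta * cofactor(0,0).
Cofactor C_00 = (-1)^(0+0) * minor(0,0) = 2
Entry delta = -2 - 2 = -4
Det delta = -4 * 2 = -8
New det = 10 + -8 = 2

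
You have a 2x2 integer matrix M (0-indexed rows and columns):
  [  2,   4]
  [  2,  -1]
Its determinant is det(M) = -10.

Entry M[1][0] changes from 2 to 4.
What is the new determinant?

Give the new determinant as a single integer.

Answer: -18

Derivation:
det is linear in row 1: changing M[1][0] by delta changes det by delta * cofactor(1,0).
Cofactor C_10 = (-1)^(1+0) * minor(1,0) = -4
Entry delta = 4 - 2 = 2
Det delta = 2 * -4 = -8
New det = -10 + -8 = -18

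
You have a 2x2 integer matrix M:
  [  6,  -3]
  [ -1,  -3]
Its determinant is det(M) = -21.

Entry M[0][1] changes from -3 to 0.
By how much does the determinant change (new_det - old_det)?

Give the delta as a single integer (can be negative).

Answer: 3

Derivation:
Cofactor C_01 = 1
Entry delta = 0 - -3 = 3
Det delta = entry_delta * cofactor = 3 * 1 = 3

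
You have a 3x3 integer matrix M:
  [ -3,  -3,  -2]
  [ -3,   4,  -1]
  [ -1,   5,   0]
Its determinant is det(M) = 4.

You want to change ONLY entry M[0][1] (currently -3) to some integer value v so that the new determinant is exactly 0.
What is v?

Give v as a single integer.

det is linear in entry M[0][1]: det = old_det + (v - -3) * C_01
Cofactor C_01 = 1
Want det = 0: 4 + (v - -3) * 1 = 0
  (v - -3) = -4 / 1 = -4
  v = -3 + (-4) = -7

Answer: -7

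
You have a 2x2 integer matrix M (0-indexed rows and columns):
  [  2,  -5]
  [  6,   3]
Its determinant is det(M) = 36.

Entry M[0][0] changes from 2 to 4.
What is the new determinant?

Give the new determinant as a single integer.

Answer: 42

Derivation:
det is linear in row 0: changing M[0][0] by delta changes det by delta * cofactor(0,0).
Cofactor C_00 = (-1)^(0+0) * minor(0,0) = 3
Entry delta = 4 - 2 = 2
Det delta = 2 * 3 = 6
New det = 36 + 6 = 42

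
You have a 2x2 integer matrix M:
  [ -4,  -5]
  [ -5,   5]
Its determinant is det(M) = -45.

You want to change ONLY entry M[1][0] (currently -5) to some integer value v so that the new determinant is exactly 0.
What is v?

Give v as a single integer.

Answer: 4

Derivation:
det is linear in entry M[1][0]: det = old_det + (v - -5) * C_10
Cofactor C_10 = 5
Want det = 0: -45 + (v - -5) * 5 = 0
  (v - -5) = 45 / 5 = 9
  v = -5 + (9) = 4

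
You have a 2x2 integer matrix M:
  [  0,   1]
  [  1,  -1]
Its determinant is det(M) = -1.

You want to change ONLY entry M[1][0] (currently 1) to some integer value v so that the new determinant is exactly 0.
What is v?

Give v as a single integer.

Answer: 0

Derivation:
det is linear in entry M[1][0]: det = old_det + (v - 1) * C_10
Cofactor C_10 = -1
Want det = 0: -1 + (v - 1) * -1 = 0
  (v - 1) = 1 / -1 = -1
  v = 1 + (-1) = 0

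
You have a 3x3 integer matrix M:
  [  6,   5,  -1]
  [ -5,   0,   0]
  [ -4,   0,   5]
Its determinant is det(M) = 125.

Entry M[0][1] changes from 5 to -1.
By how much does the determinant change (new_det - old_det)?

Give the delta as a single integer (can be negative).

Answer: -150

Derivation:
Cofactor C_01 = 25
Entry delta = -1 - 5 = -6
Det delta = entry_delta * cofactor = -6 * 25 = -150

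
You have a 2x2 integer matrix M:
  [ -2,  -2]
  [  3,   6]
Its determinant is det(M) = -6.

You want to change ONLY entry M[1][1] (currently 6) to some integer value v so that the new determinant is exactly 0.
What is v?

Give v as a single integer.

Answer: 3

Derivation:
det is linear in entry M[1][1]: det = old_det + (v - 6) * C_11
Cofactor C_11 = -2
Want det = 0: -6 + (v - 6) * -2 = 0
  (v - 6) = 6 / -2 = -3
  v = 6 + (-3) = 3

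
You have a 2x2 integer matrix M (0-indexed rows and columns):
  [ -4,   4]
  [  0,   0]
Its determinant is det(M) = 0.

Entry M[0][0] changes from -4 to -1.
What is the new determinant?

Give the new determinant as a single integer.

Answer: 0

Derivation:
det is linear in row 0: changing M[0][0] by delta changes det by delta * cofactor(0,0).
Cofactor C_00 = (-1)^(0+0) * minor(0,0) = 0
Entry delta = -1 - -4 = 3
Det delta = 3 * 0 = 0
New det = 0 + 0 = 0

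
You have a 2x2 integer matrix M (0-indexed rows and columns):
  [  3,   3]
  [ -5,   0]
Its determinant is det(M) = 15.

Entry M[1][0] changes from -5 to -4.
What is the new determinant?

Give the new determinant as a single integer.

Answer: 12

Derivation:
det is linear in row 1: changing M[1][0] by delta changes det by delta * cofactor(1,0).
Cofactor C_10 = (-1)^(1+0) * minor(1,0) = -3
Entry delta = -4 - -5 = 1
Det delta = 1 * -3 = -3
New det = 15 + -3 = 12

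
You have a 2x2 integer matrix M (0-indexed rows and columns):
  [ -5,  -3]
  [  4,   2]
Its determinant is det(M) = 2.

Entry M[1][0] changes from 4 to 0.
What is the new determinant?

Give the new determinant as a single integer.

Answer: -10

Derivation:
det is linear in row 1: changing M[1][0] by delta changes det by delta * cofactor(1,0).
Cofactor C_10 = (-1)^(1+0) * minor(1,0) = 3
Entry delta = 0 - 4 = -4
Det delta = -4 * 3 = -12
New det = 2 + -12 = -10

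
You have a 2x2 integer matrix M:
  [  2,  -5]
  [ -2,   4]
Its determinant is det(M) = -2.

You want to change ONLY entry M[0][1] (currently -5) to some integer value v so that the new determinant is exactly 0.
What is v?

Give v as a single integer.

det is linear in entry M[0][1]: det = old_det + (v - -5) * C_01
Cofactor C_01 = 2
Want det = 0: -2 + (v - -5) * 2 = 0
  (v - -5) = 2 / 2 = 1
  v = -5 + (1) = -4

Answer: -4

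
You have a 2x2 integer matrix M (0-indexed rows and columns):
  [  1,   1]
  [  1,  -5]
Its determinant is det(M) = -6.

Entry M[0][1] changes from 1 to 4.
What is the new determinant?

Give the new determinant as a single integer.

det is linear in row 0: changing M[0][1] by delta changes det by delta * cofactor(0,1).
Cofactor C_01 = (-1)^(0+1) * minor(0,1) = -1
Entry delta = 4 - 1 = 3
Det delta = 3 * -1 = -3
New det = -6 + -3 = -9

Answer: -9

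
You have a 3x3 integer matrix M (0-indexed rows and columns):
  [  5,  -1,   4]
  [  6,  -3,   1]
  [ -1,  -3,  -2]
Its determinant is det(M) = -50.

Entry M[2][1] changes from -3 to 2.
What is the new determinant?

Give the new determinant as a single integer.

Answer: 45

Derivation:
det is linear in row 2: changing M[2][1] by delta changes det by delta * cofactor(2,1).
Cofactor C_21 = (-1)^(2+1) * minor(2,1) = 19
Entry delta = 2 - -3 = 5
Det delta = 5 * 19 = 95
New det = -50 + 95 = 45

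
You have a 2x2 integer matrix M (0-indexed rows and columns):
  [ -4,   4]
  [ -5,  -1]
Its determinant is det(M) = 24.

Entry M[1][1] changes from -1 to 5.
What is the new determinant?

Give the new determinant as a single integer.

Answer: 0

Derivation:
det is linear in row 1: changing M[1][1] by delta changes det by delta * cofactor(1,1).
Cofactor C_11 = (-1)^(1+1) * minor(1,1) = -4
Entry delta = 5 - -1 = 6
Det delta = 6 * -4 = -24
New det = 24 + -24 = 0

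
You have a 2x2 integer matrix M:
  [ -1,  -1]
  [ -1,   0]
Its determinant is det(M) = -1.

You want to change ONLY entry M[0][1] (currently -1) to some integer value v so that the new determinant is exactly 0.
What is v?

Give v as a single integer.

Answer: 0

Derivation:
det is linear in entry M[0][1]: det = old_det + (v - -1) * C_01
Cofactor C_01 = 1
Want det = 0: -1 + (v - -1) * 1 = 0
  (v - -1) = 1 / 1 = 1
  v = -1 + (1) = 0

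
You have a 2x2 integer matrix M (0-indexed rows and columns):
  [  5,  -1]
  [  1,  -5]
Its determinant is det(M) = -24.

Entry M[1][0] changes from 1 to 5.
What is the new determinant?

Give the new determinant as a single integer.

Answer: -20

Derivation:
det is linear in row 1: changing M[1][0] by delta changes det by delta * cofactor(1,0).
Cofactor C_10 = (-1)^(1+0) * minor(1,0) = 1
Entry delta = 5 - 1 = 4
Det delta = 4 * 1 = 4
New det = -24 + 4 = -20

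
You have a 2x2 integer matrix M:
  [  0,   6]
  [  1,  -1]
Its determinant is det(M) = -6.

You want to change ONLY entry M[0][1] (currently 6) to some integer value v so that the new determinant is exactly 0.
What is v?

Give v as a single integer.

det is linear in entry M[0][1]: det = old_det + (v - 6) * C_01
Cofactor C_01 = -1
Want det = 0: -6 + (v - 6) * -1 = 0
  (v - 6) = 6 / -1 = -6
  v = 6 + (-6) = 0

Answer: 0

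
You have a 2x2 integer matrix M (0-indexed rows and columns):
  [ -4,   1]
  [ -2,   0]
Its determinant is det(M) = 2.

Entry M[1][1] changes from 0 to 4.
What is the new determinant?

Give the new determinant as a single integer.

Answer: -14

Derivation:
det is linear in row 1: changing M[1][1] by delta changes det by delta * cofactor(1,1).
Cofactor C_11 = (-1)^(1+1) * minor(1,1) = -4
Entry delta = 4 - 0 = 4
Det delta = 4 * -4 = -16
New det = 2 + -16 = -14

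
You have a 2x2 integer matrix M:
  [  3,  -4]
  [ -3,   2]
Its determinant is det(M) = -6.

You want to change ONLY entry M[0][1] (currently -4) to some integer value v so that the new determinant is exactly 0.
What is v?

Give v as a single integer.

Answer: -2

Derivation:
det is linear in entry M[0][1]: det = old_det + (v - -4) * C_01
Cofactor C_01 = 3
Want det = 0: -6 + (v - -4) * 3 = 0
  (v - -4) = 6 / 3 = 2
  v = -4 + (2) = -2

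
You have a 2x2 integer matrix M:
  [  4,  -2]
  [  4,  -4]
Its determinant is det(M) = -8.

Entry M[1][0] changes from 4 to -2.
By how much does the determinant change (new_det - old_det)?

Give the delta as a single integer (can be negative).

Cofactor C_10 = 2
Entry delta = -2 - 4 = -6
Det delta = entry_delta * cofactor = -6 * 2 = -12

Answer: -12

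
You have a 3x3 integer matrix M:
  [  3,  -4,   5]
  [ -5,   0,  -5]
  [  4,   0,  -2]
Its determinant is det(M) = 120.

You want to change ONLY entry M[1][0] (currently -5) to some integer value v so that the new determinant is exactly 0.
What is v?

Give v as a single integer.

Answer: 10

Derivation:
det is linear in entry M[1][0]: det = old_det + (v - -5) * C_10
Cofactor C_10 = -8
Want det = 0: 120 + (v - -5) * -8 = 0
  (v - -5) = -120 / -8 = 15
  v = -5 + (15) = 10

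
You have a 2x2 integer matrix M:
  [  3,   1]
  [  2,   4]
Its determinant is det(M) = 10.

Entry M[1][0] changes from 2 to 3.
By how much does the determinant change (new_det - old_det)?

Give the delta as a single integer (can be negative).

Cofactor C_10 = -1
Entry delta = 3 - 2 = 1
Det delta = entry_delta * cofactor = 1 * -1 = -1

Answer: -1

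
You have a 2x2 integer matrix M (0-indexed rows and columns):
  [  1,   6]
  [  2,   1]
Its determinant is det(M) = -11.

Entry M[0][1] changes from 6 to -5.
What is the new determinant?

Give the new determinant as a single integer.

Answer: 11

Derivation:
det is linear in row 0: changing M[0][1] by delta changes det by delta * cofactor(0,1).
Cofactor C_01 = (-1)^(0+1) * minor(0,1) = -2
Entry delta = -5 - 6 = -11
Det delta = -11 * -2 = 22
New det = -11 + 22 = 11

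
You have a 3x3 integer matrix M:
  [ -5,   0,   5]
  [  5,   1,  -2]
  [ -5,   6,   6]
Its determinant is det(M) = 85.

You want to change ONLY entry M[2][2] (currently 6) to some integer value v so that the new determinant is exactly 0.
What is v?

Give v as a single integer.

det is linear in entry M[2][2]: det = old_det + (v - 6) * C_22
Cofactor C_22 = -5
Want det = 0: 85 + (v - 6) * -5 = 0
  (v - 6) = -85 / -5 = 17
  v = 6 + (17) = 23

Answer: 23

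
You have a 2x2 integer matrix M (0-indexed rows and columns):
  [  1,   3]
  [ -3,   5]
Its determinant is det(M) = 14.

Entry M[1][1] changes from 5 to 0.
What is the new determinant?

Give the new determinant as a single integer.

Answer: 9

Derivation:
det is linear in row 1: changing M[1][1] by delta changes det by delta * cofactor(1,1).
Cofactor C_11 = (-1)^(1+1) * minor(1,1) = 1
Entry delta = 0 - 5 = -5
Det delta = -5 * 1 = -5
New det = 14 + -5 = 9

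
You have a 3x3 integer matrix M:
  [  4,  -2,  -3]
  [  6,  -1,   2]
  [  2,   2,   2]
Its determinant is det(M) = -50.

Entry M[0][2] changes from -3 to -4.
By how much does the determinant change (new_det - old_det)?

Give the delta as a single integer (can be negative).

Answer: -14

Derivation:
Cofactor C_02 = 14
Entry delta = -4 - -3 = -1
Det delta = entry_delta * cofactor = -1 * 14 = -14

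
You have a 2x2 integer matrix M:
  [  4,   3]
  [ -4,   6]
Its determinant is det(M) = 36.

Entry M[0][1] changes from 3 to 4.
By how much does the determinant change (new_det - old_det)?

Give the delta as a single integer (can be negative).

Cofactor C_01 = 4
Entry delta = 4 - 3 = 1
Det delta = entry_delta * cofactor = 1 * 4 = 4

Answer: 4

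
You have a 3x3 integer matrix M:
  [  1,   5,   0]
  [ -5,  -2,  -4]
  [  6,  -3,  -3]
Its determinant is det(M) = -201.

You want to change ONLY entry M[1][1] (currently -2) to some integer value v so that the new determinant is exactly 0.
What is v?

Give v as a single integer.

Answer: -69

Derivation:
det is linear in entry M[1][1]: det = old_det + (v - -2) * C_11
Cofactor C_11 = -3
Want det = 0: -201 + (v - -2) * -3 = 0
  (v - -2) = 201 / -3 = -67
  v = -2 + (-67) = -69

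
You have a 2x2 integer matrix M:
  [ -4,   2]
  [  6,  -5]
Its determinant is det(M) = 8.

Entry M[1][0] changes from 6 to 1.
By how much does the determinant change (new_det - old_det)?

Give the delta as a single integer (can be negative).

Answer: 10

Derivation:
Cofactor C_10 = -2
Entry delta = 1 - 6 = -5
Det delta = entry_delta * cofactor = -5 * -2 = 10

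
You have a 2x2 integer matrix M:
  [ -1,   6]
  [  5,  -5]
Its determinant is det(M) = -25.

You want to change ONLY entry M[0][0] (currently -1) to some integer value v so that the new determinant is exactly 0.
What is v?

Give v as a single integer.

Answer: -6

Derivation:
det is linear in entry M[0][0]: det = old_det + (v - -1) * C_00
Cofactor C_00 = -5
Want det = 0: -25 + (v - -1) * -5 = 0
  (v - -1) = 25 / -5 = -5
  v = -1 + (-5) = -6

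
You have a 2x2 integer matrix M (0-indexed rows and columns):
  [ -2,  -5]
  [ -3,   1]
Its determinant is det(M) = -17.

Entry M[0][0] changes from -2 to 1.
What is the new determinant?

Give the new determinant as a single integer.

det is linear in row 0: changing M[0][0] by delta changes det by delta * cofactor(0,0).
Cofactor C_00 = (-1)^(0+0) * minor(0,0) = 1
Entry delta = 1 - -2 = 3
Det delta = 3 * 1 = 3
New det = -17 + 3 = -14

Answer: -14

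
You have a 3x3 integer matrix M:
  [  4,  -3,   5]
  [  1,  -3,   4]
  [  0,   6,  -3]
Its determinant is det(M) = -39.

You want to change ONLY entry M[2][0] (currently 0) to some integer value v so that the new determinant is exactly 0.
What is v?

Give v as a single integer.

Answer: 13

Derivation:
det is linear in entry M[2][0]: det = old_det + (v - 0) * C_20
Cofactor C_20 = 3
Want det = 0: -39 + (v - 0) * 3 = 0
  (v - 0) = 39 / 3 = 13
  v = 0 + (13) = 13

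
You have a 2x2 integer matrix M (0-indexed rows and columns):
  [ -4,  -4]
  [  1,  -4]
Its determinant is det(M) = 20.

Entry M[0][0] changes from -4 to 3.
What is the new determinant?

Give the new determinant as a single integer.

det is linear in row 0: changing M[0][0] by delta changes det by delta * cofactor(0,0).
Cofactor C_00 = (-1)^(0+0) * minor(0,0) = -4
Entry delta = 3 - -4 = 7
Det delta = 7 * -4 = -28
New det = 20 + -28 = -8

Answer: -8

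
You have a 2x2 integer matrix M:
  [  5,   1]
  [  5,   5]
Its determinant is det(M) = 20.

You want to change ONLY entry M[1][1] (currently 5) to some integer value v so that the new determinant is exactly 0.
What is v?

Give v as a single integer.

det is linear in entry M[1][1]: det = old_det + (v - 5) * C_11
Cofactor C_11 = 5
Want det = 0: 20 + (v - 5) * 5 = 0
  (v - 5) = -20 / 5 = -4
  v = 5 + (-4) = 1

Answer: 1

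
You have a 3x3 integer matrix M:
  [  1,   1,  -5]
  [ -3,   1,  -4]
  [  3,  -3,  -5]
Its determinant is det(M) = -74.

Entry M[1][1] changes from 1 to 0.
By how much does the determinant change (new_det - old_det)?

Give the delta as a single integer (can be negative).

Answer: -10

Derivation:
Cofactor C_11 = 10
Entry delta = 0 - 1 = -1
Det delta = entry_delta * cofactor = -1 * 10 = -10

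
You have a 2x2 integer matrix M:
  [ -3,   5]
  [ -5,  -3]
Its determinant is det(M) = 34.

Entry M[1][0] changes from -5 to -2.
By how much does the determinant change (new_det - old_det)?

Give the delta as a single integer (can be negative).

Cofactor C_10 = -5
Entry delta = -2 - -5 = 3
Det delta = entry_delta * cofactor = 3 * -5 = -15

Answer: -15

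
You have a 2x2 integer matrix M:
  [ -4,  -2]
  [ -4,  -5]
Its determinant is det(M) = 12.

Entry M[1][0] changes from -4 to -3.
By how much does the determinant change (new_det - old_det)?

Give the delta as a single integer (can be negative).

Cofactor C_10 = 2
Entry delta = -3 - -4 = 1
Det delta = entry_delta * cofactor = 1 * 2 = 2

Answer: 2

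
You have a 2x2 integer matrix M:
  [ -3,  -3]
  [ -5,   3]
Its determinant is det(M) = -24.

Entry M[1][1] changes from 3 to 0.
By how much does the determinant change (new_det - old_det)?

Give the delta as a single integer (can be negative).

Cofactor C_11 = -3
Entry delta = 0 - 3 = -3
Det delta = entry_delta * cofactor = -3 * -3 = 9

Answer: 9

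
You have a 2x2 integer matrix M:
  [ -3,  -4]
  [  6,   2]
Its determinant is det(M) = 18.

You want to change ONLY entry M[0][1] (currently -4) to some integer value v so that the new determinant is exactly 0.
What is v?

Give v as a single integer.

Answer: -1

Derivation:
det is linear in entry M[0][1]: det = old_det + (v - -4) * C_01
Cofactor C_01 = -6
Want det = 0: 18 + (v - -4) * -6 = 0
  (v - -4) = -18 / -6 = 3
  v = -4 + (3) = -1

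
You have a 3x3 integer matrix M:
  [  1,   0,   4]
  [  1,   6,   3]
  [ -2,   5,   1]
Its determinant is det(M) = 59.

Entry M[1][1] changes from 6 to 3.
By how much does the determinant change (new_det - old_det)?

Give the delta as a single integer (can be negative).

Answer: -27

Derivation:
Cofactor C_11 = 9
Entry delta = 3 - 6 = -3
Det delta = entry_delta * cofactor = -3 * 9 = -27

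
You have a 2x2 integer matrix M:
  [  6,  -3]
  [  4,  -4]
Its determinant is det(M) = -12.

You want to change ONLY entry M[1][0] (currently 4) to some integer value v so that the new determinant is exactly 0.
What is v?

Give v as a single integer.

det is linear in entry M[1][0]: det = old_det + (v - 4) * C_10
Cofactor C_10 = 3
Want det = 0: -12 + (v - 4) * 3 = 0
  (v - 4) = 12 / 3 = 4
  v = 4 + (4) = 8

Answer: 8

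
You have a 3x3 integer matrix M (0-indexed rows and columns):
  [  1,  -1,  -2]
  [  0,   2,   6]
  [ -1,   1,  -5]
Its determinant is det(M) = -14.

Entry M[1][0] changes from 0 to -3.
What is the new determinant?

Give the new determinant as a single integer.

Answer: 7

Derivation:
det is linear in row 1: changing M[1][0] by delta changes det by delta * cofactor(1,0).
Cofactor C_10 = (-1)^(1+0) * minor(1,0) = -7
Entry delta = -3 - 0 = -3
Det delta = -3 * -7 = 21
New det = -14 + 21 = 7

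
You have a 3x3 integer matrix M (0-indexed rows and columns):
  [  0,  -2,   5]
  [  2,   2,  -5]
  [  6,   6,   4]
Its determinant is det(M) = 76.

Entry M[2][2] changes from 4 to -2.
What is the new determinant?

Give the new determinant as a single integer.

det is linear in row 2: changing M[2][2] by delta changes det by delta * cofactor(2,2).
Cofactor C_22 = (-1)^(2+2) * minor(2,2) = 4
Entry delta = -2 - 4 = -6
Det delta = -6 * 4 = -24
New det = 76 + -24 = 52

Answer: 52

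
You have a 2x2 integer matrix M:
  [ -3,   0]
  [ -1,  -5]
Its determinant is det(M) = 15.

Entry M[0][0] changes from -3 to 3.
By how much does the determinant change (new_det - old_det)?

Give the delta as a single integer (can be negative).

Answer: -30

Derivation:
Cofactor C_00 = -5
Entry delta = 3 - -3 = 6
Det delta = entry_delta * cofactor = 6 * -5 = -30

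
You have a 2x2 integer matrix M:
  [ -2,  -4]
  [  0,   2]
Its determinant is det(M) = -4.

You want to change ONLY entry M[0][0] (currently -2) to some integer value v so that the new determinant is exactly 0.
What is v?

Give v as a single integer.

Answer: 0

Derivation:
det is linear in entry M[0][0]: det = old_det + (v - -2) * C_00
Cofactor C_00 = 2
Want det = 0: -4 + (v - -2) * 2 = 0
  (v - -2) = 4 / 2 = 2
  v = -2 + (2) = 0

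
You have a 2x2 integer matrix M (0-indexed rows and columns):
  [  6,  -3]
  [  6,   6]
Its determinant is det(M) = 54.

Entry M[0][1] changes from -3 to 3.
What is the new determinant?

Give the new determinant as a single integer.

Answer: 18

Derivation:
det is linear in row 0: changing M[0][1] by delta changes det by delta * cofactor(0,1).
Cofactor C_01 = (-1)^(0+1) * minor(0,1) = -6
Entry delta = 3 - -3 = 6
Det delta = 6 * -6 = -36
New det = 54 + -36 = 18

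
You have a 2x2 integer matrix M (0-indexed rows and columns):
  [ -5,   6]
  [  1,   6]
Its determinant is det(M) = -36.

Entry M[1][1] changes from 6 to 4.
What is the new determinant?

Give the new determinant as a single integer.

Answer: -26

Derivation:
det is linear in row 1: changing M[1][1] by delta changes det by delta * cofactor(1,1).
Cofactor C_11 = (-1)^(1+1) * minor(1,1) = -5
Entry delta = 4 - 6 = -2
Det delta = -2 * -5 = 10
New det = -36 + 10 = -26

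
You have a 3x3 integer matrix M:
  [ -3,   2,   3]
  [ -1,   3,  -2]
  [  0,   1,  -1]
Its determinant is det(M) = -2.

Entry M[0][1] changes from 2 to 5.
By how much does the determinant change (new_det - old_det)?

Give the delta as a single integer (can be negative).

Answer: -3

Derivation:
Cofactor C_01 = -1
Entry delta = 5 - 2 = 3
Det delta = entry_delta * cofactor = 3 * -1 = -3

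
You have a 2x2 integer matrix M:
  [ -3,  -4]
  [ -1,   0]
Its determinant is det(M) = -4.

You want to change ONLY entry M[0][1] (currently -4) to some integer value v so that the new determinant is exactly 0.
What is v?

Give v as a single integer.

det is linear in entry M[0][1]: det = old_det + (v - -4) * C_01
Cofactor C_01 = 1
Want det = 0: -4 + (v - -4) * 1 = 0
  (v - -4) = 4 / 1 = 4
  v = -4 + (4) = 0

Answer: 0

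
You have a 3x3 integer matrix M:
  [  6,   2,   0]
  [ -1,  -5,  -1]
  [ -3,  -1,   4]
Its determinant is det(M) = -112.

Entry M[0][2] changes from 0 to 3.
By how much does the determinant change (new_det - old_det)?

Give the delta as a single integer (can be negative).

Cofactor C_02 = -14
Entry delta = 3 - 0 = 3
Det delta = entry_delta * cofactor = 3 * -14 = -42

Answer: -42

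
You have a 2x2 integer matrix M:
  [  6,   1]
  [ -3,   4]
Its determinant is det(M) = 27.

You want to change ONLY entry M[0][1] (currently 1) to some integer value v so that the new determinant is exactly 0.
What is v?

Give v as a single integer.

det is linear in entry M[0][1]: det = old_det + (v - 1) * C_01
Cofactor C_01 = 3
Want det = 0: 27 + (v - 1) * 3 = 0
  (v - 1) = -27 / 3 = -9
  v = 1 + (-9) = -8

Answer: -8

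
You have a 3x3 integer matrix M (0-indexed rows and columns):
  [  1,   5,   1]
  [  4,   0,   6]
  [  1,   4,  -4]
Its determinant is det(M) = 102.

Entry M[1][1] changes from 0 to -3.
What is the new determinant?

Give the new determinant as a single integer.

Answer: 117

Derivation:
det is linear in row 1: changing M[1][1] by delta changes det by delta * cofactor(1,1).
Cofactor C_11 = (-1)^(1+1) * minor(1,1) = -5
Entry delta = -3 - 0 = -3
Det delta = -3 * -5 = 15
New det = 102 + 15 = 117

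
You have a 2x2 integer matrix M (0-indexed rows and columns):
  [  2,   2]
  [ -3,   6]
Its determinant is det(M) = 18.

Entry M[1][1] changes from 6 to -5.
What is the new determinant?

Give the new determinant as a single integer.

Answer: -4

Derivation:
det is linear in row 1: changing M[1][1] by delta changes det by delta * cofactor(1,1).
Cofactor C_11 = (-1)^(1+1) * minor(1,1) = 2
Entry delta = -5 - 6 = -11
Det delta = -11 * 2 = -22
New det = 18 + -22 = -4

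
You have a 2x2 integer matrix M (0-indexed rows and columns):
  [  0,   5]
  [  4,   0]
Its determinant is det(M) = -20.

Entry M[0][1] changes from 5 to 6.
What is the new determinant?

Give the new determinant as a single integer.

Answer: -24

Derivation:
det is linear in row 0: changing M[0][1] by delta changes det by delta * cofactor(0,1).
Cofactor C_01 = (-1)^(0+1) * minor(0,1) = -4
Entry delta = 6 - 5 = 1
Det delta = 1 * -4 = -4
New det = -20 + -4 = -24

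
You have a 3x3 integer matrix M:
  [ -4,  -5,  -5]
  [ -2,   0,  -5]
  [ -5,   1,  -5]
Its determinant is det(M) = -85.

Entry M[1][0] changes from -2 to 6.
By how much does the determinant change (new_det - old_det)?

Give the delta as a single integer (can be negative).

Answer: -240

Derivation:
Cofactor C_10 = -30
Entry delta = 6 - -2 = 8
Det delta = entry_delta * cofactor = 8 * -30 = -240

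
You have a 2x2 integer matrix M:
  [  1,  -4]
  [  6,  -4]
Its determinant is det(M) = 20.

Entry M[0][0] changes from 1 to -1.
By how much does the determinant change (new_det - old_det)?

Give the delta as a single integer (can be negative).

Answer: 8

Derivation:
Cofactor C_00 = -4
Entry delta = -1 - 1 = -2
Det delta = entry_delta * cofactor = -2 * -4 = 8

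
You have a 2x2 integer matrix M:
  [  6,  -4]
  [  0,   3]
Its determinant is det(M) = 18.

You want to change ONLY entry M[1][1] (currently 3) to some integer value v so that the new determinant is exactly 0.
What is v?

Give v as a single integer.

Answer: 0

Derivation:
det is linear in entry M[1][1]: det = old_det + (v - 3) * C_11
Cofactor C_11 = 6
Want det = 0: 18 + (v - 3) * 6 = 0
  (v - 3) = -18 / 6 = -3
  v = 3 + (-3) = 0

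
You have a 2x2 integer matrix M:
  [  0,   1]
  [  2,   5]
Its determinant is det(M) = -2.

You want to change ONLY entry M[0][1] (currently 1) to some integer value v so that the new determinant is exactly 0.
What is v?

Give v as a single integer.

det is linear in entry M[0][1]: det = old_det + (v - 1) * C_01
Cofactor C_01 = -2
Want det = 0: -2 + (v - 1) * -2 = 0
  (v - 1) = 2 / -2 = -1
  v = 1 + (-1) = 0

Answer: 0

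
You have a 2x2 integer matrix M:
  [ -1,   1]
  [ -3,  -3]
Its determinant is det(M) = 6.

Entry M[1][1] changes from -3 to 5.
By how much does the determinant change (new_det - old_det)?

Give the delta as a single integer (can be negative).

Cofactor C_11 = -1
Entry delta = 5 - -3 = 8
Det delta = entry_delta * cofactor = 8 * -1 = -8

Answer: -8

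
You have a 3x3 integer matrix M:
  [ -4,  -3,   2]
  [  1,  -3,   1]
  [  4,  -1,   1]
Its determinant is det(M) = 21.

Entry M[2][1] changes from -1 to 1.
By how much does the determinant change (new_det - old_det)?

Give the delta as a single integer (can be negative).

Cofactor C_21 = 6
Entry delta = 1 - -1 = 2
Det delta = entry_delta * cofactor = 2 * 6 = 12

Answer: 12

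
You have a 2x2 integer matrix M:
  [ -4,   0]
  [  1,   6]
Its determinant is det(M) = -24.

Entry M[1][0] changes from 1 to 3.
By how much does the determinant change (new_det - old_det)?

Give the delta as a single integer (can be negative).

Answer: 0

Derivation:
Cofactor C_10 = 0
Entry delta = 3 - 1 = 2
Det delta = entry_delta * cofactor = 2 * 0 = 0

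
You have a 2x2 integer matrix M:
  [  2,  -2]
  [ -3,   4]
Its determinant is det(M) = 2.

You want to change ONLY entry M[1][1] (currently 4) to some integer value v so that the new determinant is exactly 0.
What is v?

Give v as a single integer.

det is linear in entry M[1][1]: det = old_det + (v - 4) * C_11
Cofactor C_11 = 2
Want det = 0: 2 + (v - 4) * 2 = 0
  (v - 4) = -2 / 2 = -1
  v = 4 + (-1) = 3

Answer: 3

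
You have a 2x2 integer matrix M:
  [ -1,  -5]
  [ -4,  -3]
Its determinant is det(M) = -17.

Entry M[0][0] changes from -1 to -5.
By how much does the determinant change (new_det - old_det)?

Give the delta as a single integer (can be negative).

Cofactor C_00 = -3
Entry delta = -5 - -1 = -4
Det delta = entry_delta * cofactor = -4 * -3 = 12

Answer: 12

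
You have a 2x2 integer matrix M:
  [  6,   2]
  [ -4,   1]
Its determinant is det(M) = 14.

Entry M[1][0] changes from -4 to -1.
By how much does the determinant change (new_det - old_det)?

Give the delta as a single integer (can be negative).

Answer: -6

Derivation:
Cofactor C_10 = -2
Entry delta = -1 - -4 = 3
Det delta = entry_delta * cofactor = 3 * -2 = -6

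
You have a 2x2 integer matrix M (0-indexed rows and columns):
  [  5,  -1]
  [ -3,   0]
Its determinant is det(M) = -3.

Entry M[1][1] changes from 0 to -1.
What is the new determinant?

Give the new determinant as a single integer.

det is linear in row 1: changing M[1][1] by delta changes det by delta * cofactor(1,1).
Cofactor C_11 = (-1)^(1+1) * minor(1,1) = 5
Entry delta = -1 - 0 = -1
Det delta = -1 * 5 = -5
New det = -3 + -5 = -8

Answer: -8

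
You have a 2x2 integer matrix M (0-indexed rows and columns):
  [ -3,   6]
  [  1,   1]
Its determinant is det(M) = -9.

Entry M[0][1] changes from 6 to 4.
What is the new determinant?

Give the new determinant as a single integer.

det is linear in row 0: changing M[0][1] by delta changes det by delta * cofactor(0,1).
Cofactor C_01 = (-1)^(0+1) * minor(0,1) = -1
Entry delta = 4 - 6 = -2
Det delta = -2 * -1 = 2
New det = -9 + 2 = -7

Answer: -7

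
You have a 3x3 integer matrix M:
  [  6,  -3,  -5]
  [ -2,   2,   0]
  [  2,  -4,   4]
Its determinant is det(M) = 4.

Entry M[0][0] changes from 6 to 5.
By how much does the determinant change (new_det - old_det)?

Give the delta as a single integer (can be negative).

Answer: -8

Derivation:
Cofactor C_00 = 8
Entry delta = 5 - 6 = -1
Det delta = entry_delta * cofactor = -1 * 8 = -8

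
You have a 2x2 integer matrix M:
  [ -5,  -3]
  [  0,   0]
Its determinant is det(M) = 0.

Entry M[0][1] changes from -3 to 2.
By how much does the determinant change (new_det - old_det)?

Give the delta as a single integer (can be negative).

Cofactor C_01 = 0
Entry delta = 2 - -3 = 5
Det delta = entry_delta * cofactor = 5 * 0 = 0

Answer: 0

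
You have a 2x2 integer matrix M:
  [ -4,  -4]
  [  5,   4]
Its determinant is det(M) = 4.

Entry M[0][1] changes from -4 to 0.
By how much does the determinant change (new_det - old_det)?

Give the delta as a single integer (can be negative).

Answer: -20

Derivation:
Cofactor C_01 = -5
Entry delta = 0 - -4 = 4
Det delta = entry_delta * cofactor = 4 * -5 = -20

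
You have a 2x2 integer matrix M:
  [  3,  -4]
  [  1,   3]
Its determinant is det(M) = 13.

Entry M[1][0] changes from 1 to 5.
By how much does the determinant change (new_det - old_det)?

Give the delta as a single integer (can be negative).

Answer: 16

Derivation:
Cofactor C_10 = 4
Entry delta = 5 - 1 = 4
Det delta = entry_delta * cofactor = 4 * 4 = 16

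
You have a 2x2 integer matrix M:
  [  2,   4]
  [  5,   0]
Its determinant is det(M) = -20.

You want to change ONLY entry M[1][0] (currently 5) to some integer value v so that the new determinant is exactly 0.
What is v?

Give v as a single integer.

Answer: 0

Derivation:
det is linear in entry M[1][0]: det = old_det + (v - 5) * C_10
Cofactor C_10 = -4
Want det = 0: -20 + (v - 5) * -4 = 0
  (v - 5) = 20 / -4 = -5
  v = 5 + (-5) = 0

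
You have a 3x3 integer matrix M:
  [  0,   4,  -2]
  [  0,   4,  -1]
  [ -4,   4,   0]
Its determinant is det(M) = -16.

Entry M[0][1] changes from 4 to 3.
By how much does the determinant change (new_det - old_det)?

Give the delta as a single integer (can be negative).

Cofactor C_01 = 4
Entry delta = 3 - 4 = -1
Det delta = entry_delta * cofactor = -1 * 4 = -4

Answer: -4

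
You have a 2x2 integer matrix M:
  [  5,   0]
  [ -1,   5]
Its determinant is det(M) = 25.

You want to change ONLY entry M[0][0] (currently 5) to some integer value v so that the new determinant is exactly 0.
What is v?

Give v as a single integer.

det is linear in entry M[0][0]: det = old_det + (v - 5) * C_00
Cofactor C_00 = 5
Want det = 0: 25 + (v - 5) * 5 = 0
  (v - 5) = -25 / 5 = -5
  v = 5 + (-5) = 0

Answer: 0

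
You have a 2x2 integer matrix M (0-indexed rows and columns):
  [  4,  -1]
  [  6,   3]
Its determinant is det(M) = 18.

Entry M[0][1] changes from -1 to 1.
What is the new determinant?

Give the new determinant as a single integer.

Answer: 6

Derivation:
det is linear in row 0: changing M[0][1] by delta changes det by delta * cofactor(0,1).
Cofactor C_01 = (-1)^(0+1) * minor(0,1) = -6
Entry delta = 1 - -1 = 2
Det delta = 2 * -6 = -12
New det = 18 + -12 = 6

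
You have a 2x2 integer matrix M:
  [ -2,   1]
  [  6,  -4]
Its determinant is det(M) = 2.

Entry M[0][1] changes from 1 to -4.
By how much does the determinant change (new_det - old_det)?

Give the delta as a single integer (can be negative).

Cofactor C_01 = -6
Entry delta = -4 - 1 = -5
Det delta = entry_delta * cofactor = -5 * -6 = 30

Answer: 30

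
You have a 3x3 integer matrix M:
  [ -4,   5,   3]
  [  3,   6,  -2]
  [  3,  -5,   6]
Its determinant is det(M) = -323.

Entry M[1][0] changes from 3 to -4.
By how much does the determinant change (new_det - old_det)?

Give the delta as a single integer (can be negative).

Answer: 315

Derivation:
Cofactor C_10 = -45
Entry delta = -4 - 3 = -7
Det delta = entry_delta * cofactor = -7 * -45 = 315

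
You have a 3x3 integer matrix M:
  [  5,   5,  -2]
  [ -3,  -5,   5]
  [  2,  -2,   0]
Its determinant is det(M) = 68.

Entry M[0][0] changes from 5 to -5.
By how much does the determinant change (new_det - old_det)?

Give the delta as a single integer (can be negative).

Cofactor C_00 = 10
Entry delta = -5 - 5 = -10
Det delta = entry_delta * cofactor = -10 * 10 = -100

Answer: -100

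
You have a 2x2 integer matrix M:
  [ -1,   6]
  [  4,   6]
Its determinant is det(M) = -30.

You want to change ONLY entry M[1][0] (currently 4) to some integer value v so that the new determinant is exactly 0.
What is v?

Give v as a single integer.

Answer: -1

Derivation:
det is linear in entry M[1][0]: det = old_det + (v - 4) * C_10
Cofactor C_10 = -6
Want det = 0: -30 + (v - 4) * -6 = 0
  (v - 4) = 30 / -6 = -5
  v = 4 + (-5) = -1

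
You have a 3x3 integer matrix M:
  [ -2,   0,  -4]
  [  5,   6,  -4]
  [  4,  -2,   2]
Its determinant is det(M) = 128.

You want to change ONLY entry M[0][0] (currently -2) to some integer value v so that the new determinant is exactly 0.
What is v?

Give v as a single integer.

Answer: -34

Derivation:
det is linear in entry M[0][0]: det = old_det + (v - -2) * C_00
Cofactor C_00 = 4
Want det = 0: 128 + (v - -2) * 4 = 0
  (v - -2) = -128 / 4 = -32
  v = -2 + (-32) = -34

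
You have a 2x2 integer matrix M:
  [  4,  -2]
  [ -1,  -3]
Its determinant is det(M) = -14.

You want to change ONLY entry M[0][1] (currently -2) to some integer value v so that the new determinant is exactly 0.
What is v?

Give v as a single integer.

det is linear in entry M[0][1]: det = old_det + (v - -2) * C_01
Cofactor C_01 = 1
Want det = 0: -14 + (v - -2) * 1 = 0
  (v - -2) = 14 / 1 = 14
  v = -2 + (14) = 12

Answer: 12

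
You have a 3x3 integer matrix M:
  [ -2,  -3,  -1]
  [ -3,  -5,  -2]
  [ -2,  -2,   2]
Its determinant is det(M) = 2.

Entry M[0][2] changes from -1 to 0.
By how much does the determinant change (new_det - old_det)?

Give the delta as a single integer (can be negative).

Cofactor C_02 = -4
Entry delta = 0 - -1 = 1
Det delta = entry_delta * cofactor = 1 * -4 = -4

Answer: -4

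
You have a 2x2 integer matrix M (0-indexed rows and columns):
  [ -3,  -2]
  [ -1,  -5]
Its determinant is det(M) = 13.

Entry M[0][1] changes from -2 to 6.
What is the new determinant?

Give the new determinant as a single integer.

Answer: 21

Derivation:
det is linear in row 0: changing M[0][1] by delta changes det by delta * cofactor(0,1).
Cofactor C_01 = (-1)^(0+1) * minor(0,1) = 1
Entry delta = 6 - -2 = 8
Det delta = 8 * 1 = 8
New det = 13 + 8 = 21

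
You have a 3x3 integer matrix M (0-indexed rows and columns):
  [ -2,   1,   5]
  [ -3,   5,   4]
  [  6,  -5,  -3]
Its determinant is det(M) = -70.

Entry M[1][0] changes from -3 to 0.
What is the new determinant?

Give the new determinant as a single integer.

Answer: -136

Derivation:
det is linear in row 1: changing M[1][0] by delta changes det by delta * cofactor(1,0).
Cofactor C_10 = (-1)^(1+0) * minor(1,0) = -22
Entry delta = 0 - -3 = 3
Det delta = 3 * -22 = -66
New det = -70 + -66 = -136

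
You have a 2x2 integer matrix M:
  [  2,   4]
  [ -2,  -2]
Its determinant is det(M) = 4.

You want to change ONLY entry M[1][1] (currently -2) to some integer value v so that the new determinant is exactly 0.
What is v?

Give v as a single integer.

det is linear in entry M[1][1]: det = old_det + (v - -2) * C_11
Cofactor C_11 = 2
Want det = 0: 4 + (v - -2) * 2 = 0
  (v - -2) = -4 / 2 = -2
  v = -2 + (-2) = -4

Answer: -4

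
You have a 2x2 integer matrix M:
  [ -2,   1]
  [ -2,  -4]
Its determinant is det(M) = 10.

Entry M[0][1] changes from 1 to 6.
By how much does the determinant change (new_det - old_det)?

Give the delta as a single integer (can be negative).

Answer: 10

Derivation:
Cofactor C_01 = 2
Entry delta = 6 - 1 = 5
Det delta = entry_delta * cofactor = 5 * 2 = 10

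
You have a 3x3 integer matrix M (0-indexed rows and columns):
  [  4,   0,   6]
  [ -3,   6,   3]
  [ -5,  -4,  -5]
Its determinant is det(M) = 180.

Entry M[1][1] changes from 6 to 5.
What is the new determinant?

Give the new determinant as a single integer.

Answer: 170

Derivation:
det is linear in row 1: changing M[1][1] by delta changes det by delta * cofactor(1,1).
Cofactor C_11 = (-1)^(1+1) * minor(1,1) = 10
Entry delta = 5 - 6 = -1
Det delta = -1 * 10 = -10
New det = 180 + -10 = 170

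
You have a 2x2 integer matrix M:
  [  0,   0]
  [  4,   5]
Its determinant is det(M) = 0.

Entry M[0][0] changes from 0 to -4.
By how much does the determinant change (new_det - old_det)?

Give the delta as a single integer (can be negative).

Answer: -20

Derivation:
Cofactor C_00 = 5
Entry delta = -4 - 0 = -4
Det delta = entry_delta * cofactor = -4 * 5 = -20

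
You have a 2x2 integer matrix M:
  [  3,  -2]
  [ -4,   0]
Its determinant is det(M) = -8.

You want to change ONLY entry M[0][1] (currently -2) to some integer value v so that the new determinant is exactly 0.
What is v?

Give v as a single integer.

Answer: 0

Derivation:
det is linear in entry M[0][1]: det = old_det + (v - -2) * C_01
Cofactor C_01 = 4
Want det = 0: -8 + (v - -2) * 4 = 0
  (v - -2) = 8 / 4 = 2
  v = -2 + (2) = 0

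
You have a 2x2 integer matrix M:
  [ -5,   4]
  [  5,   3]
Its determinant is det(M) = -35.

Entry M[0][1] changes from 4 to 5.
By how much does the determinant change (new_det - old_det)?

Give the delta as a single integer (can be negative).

Cofactor C_01 = -5
Entry delta = 5 - 4 = 1
Det delta = entry_delta * cofactor = 1 * -5 = -5

Answer: -5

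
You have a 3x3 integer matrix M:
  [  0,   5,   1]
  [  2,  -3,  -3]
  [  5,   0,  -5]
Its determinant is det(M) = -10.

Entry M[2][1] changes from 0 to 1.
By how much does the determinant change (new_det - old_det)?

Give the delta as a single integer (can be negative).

Answer: 2

Derivation:
Cofactor C_21 = 2
Entry delta = 1 - 0 = 1
Det delta = entry_delta * cofactor = 1 * 2 = 2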